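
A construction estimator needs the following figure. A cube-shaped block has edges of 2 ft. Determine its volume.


Shape: cube
Side s = 2 ft
Formula: V = s^3
V = 2 * 2 * 2
V = 4 * 2
V = 8
8 ft^3


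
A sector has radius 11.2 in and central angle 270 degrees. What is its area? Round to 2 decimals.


Shape: circular sector
Radius r = 11.2 in, Angle = 270 degrees
Formula: A = (angle/360) * pi * r^2
r^2 = 125.44
Fraction of circle = 270/360
A = (270/360) * pi * 125.44
A = 94.08 * pi
A = 295.56
295.56 in^2


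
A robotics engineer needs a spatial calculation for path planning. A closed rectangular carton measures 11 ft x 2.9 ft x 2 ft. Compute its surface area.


Shape: rectangular prism
l = 11 ft, w = 2.9 ft, h = 2 ft
Formula: SA = 2(lw + lh + wh)
lw = 31.9, lh = 22, wh = 5.8
lw + lh + wh = 59.7
SA = 2 * 59.7
SA = 119.4
119.4 ft^2


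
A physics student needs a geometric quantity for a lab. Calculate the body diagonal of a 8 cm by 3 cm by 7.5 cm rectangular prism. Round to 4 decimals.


Shape: rectangular box (space diagonal)
l = 8 cm, w = 3 cm, h = 7.5 cm
Visualize: the diagonal of the base, then a right triangle with that diagonal and the height.
Formula: d = sqrt(l^2 + w^2 + h^2)
l^2 + w^2 + h^2 = 64 + 9 + 56.25 = 129.25
d = sqrt(129.25)
d = 11.3688
11.3688 cm


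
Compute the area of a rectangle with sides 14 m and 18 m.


Shape: rectangle
Length l = 14 m, Width w = 18 m
Formula: A = l * w
A = 14 * 18
A = 252
252 m^2


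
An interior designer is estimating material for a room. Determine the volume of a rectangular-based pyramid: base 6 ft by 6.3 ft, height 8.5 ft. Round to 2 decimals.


Shape: rectangular pyramid
Base: 6 ft x 6.3 ft, Height h = 8.5 ft
Formula: V = (1/3) * base_area * h
base_area = 6 * 6.3 = 37.8
base_area * h = 37.8 * 8.5 = 321.3
V = 321.3 / 3
V = 107.1
107.1 ft^3


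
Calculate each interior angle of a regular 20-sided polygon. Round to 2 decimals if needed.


Shape: regular icosagon (20 sides)
Formula: interior angle = (n - 2) * 180 / n
(n - 2) = 18
(n - 2) * 180 = 3240
angle = 3240 / 20
angle = 162
162 degrees


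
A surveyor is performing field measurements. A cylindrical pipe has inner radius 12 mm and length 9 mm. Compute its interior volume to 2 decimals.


Shape: cylinder
Radius r = 12 mm, Height h = 9 mm
Formula: V = pi * r^2 * h
r^2 = 144
V = pi * 144 * 9
V = 1296 * pi
V = 4071.5
4071.5 mm^3


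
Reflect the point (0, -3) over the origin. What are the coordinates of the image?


Transformation: reflection
Original point: (0, -3)
Rule for reflection through the origin: (x, y) -> (-x, -y)
Apply: (0, -3) -> (0, 3)
(0, 3)


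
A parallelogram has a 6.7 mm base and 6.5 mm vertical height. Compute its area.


Shape: parallelogram
Base b = 6.7 mm, Height h = 6.5 mm
Formula: A = b * h
A = 6.7 * 6.5
A = 43.55
43.55 mm^2


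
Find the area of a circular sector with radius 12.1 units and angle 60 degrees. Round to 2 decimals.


Shape: circular sector
Radius r = 12.1 units, Angle = 60 degrees
Formula: A = (angle/360) * pi * r^2
r^2 = 146.41
Fraction of circle = 60/360
A = (60/360) * pi * 146.41
A = 24.401667 * pi
A = 76.66
76.66 units^2


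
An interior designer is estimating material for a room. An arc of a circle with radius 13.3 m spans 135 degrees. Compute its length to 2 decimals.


Shape: circular arc
Radius r = 13.3 m, Angle = 135 degrees
Formula: L = (angle/360) * 2 * pi * r
2 * pi * r = 26.6 * pi
L = (135/360) * 26.6 * pi
L = 9.975 * pi
L = 31.34
31.34 m


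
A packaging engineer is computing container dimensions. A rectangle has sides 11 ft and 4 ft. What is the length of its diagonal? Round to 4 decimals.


Shape: rectangle (diagonal via Pythagoras)
Sides: 11 ft and 4 ft
Formula: d = sqrt(l^2 + w^2)
l^2 = 121, w^2 = 16
l^2 + w^2 = 137
d = sqrt(137)
d = 11.7047
11.7047 ft


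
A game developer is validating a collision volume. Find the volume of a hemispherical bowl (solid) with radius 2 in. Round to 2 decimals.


Shape: hemisphere (half of a sphere)
Radius r = 2 in
Formula: V = (1/2) * (4/3) * pi * r^3 = (2/3) * pi * r^3
r^3 = 8
(2/3) * 8 = 5.333333
V = 5.333333 * pi
V = 16.76
16.76 in^3


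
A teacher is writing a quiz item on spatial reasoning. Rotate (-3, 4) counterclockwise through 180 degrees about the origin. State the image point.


Transformation: rotation about the origin
Original point: (-3, 4)
Rule for 180 deg: (x, y) -> (-x, -y)
Apply: (-3, 4) -> (3, -4)
(3, -4)


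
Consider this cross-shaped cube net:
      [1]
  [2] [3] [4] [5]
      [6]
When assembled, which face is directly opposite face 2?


Net: cross layout. Take square 3 as the base (bottom).
Fold the four squares in the horizontal row up around 3: 2 -> left, 4 -> right, 5 wraps to the top.
Fold 1 and 6 up from 3: 1 -> back, 6 -> front.
Opposite pairs are therefore: (1, 6), (2, 4), (3, 5).
Face 2 is opposite face 4.
face 4


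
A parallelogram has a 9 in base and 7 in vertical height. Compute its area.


Shape: parallelogram
Base b = 9 in, Height h = 7 in
Formula: A = b * h
A = 9 * 7
A = 63
63 in^2


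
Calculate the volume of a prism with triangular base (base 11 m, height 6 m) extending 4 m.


Shape: triangular prism
Triangle base = 11 m, triangle height = 6 m, prism length L = 4 m
Formula: V = (1/2 * b * h_tri) * L
Cross-section area = 0.5 * 11 * 6 = 33
V = 33 * 4
V = 132
132 m^3


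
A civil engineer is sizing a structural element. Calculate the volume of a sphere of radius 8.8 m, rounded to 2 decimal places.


Shape: sphere
Radius r = 8.8 m
Formula: V = (4/3) * pi * r^3
r^3 = 681.472
(4/3) * 681.472 = 908.629333
V = 908.629333 * pi
V = 2854.54
2854.54 m^3


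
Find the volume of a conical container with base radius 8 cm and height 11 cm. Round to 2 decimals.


Shape: cone
Radius r = 8 cm, Height h = 11 cm
Formula: V = (1/3) * pi * r^2 * h
r^2 = 64
pi * r^2 * h = pi * 64 * 11 = 704 * pi
V = 704 * pi / 3
V = 737.23
737.23 cm^3


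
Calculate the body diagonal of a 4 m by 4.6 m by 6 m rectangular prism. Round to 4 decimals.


Shape: rectangular box (space diagonal)
l = 4 m, w = 4.6 m, h = 6 m
Visualize: the diagonal of the base, then a right triangle with that diagonal and the height.
Formula: d = sqrt(l^2 + w^2 + h^2)
l^2 + w^2 + h^2 = 16 + 21.16 + 36 = 73.16
d = sqrt(73.16)
d = 8.5534
8.5534 m


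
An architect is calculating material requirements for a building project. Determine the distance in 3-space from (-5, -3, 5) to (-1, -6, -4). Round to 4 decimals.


3D distance between two points
P1 = (-5, -3, 5), P2 = (-1, -6, -4)
Formula: d = sqrt((x2-x1)^2 + (y2-y1)^2 + (z2-z1)^2)
dx = -1 - -5 = 4
dy = -6 - -3 = -3
dz = -4 - 5 = -9
dx^2 + dy^2 + dz^2 = 16 + 9 + 81 = 106
d = sqrt(106)
d = 10.2956
10.2956 units


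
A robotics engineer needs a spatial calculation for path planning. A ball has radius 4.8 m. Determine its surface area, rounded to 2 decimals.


Shape: sphere
Radius r = 4.8 m
Formula: SA = 4 * pi * r^2
r^2 = 23.04
SA = 4 * pi * 23.04
SA = 92.16 * pi
SA = 289.53
289.53 m^2


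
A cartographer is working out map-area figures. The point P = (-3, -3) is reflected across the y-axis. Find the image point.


Transformation: reflection
Original point: (-3, -3)
Rule for reflection over the y-axis: (x, y) -> (-x, y)
Apply: (-3, -3) -> (3, -3)
(3, -3)


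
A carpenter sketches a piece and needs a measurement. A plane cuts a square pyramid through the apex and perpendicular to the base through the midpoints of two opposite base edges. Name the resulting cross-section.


Solid: square pyramid
Cutting plane: through the apex and perpendicular to the base through the midpoints of two opposite base edges
Visualize the intersection of the plane with the solid's surface.
The boundary of the cut region is a isosceles triangle.
isosceles triangle


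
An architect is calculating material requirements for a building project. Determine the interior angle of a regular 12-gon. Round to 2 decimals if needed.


Shape: regular dodecagon (12 sides)
Formula: interior angle = (n - 2) * 180 / n
(n - 2) = 10
(n - 2) * 180 = 1800
angle = 1800 / 12
angle = 150
150 degrees


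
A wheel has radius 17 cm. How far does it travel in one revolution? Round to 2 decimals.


Shape: circle
Radius r = 17 cm
Formula: C = 2 * pi * r
C = 2 * pi * 17
C = 34 * pi
C = 106.81
106.81 cm


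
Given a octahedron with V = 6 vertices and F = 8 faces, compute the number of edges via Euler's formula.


Polyhedron: octahedron
Euler's formula for convex polyhedra: V - E + F = 2
Given: V = 6 vertices and F = 8 faces
Solve for E:
E = V + F - 2 = 6 + 8 - 2 = 12
12 edges


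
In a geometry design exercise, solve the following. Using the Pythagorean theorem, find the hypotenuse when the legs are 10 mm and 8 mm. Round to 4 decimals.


Shape: right triangle
Legs a = 10 mm, b = 8 mm
Formula: c = sqrt(a^2 + b^2)
a^2 = 100, b^2 = 64
a^2 + b^2 = 164
c = sqrt(164)
c = 12.8062
12.8062 mm


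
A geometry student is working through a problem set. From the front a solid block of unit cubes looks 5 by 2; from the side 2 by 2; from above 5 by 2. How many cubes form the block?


Orthographic views of a solid rectangular block:
Front view 5 x 2 -> length = 5, height = 2
Side view 2 x 2 -> width = 2, height = 2 (consistent)
Top view 5 x 2 -> confirms length = 5, width = 2
The block is 5 x 2 x 2.
Total unit cubes = 5 * 2 * 2 = 20
20 unit cubes


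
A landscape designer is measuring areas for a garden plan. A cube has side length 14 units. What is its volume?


Shape: cube
Side s = 14 units
Formula: V = s^3
V = 14 * 14 * 14
V = 196 * 14
V = 2744
2744 units^3


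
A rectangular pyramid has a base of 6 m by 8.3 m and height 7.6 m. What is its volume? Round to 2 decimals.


Shape: rectangular pyramid
Base: 6 m x 8.3 m, Height h = 7.6 m
Formula: V = (1/3) * base_area * h
base_area = 6 * 8.3 = 49.8
base_area * h = 49.8 * 7.6 = 378.48
V = 378.48 / 3
V = 126.16
126.16 m^3


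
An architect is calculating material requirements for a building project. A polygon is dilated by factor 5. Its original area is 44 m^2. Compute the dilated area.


Linear scale factor k = 5
Original area = 44 m^2
Rule: under a linear scaling by k, areas scale by k^2.
k^2 = 5^2 = 25
New area = 44 * 25
New area = 1100
1100 m^2


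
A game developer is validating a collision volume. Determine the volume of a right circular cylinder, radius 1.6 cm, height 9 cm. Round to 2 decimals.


Shape: cylinder
Radius r = 1.6 cm, Height h = 9 cm
Formula: V = pi * r^2 * h
r^2 = 2.56
V = pi * 2.56 * 9
V = 23.04 * pi
V = 72.38
72.38 cm^3


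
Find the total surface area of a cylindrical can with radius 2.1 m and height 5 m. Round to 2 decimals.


Shape: closed cylinder
Radius r = 2.1 m, Height h = 5 m
Formula: SA = 2*pi*r^2 + 2*pi*r*h = 2*pi*r*(r + h)
r + h = 7.1
2 * r * (r + h) = 2 * 2.1 * 7.1 = 29.82
SA = 29.82 * pi
SA = 93.68
93.68 m^2


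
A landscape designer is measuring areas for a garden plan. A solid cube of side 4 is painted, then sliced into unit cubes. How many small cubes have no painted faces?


Large cube: 4 x 4 x 4, cut into unit cubes.
n = 4, so n - 2 = 2
Unpainted cubes form the interior (n - 2)^3 block.
(n - 2)^3 = 2^3 = 8
8 unit cubes


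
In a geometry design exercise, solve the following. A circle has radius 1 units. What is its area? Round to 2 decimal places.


Shape: circle
Radius r = 1 units
Formula: A = pi * r^2
r^2 = 1^2 = 1
A = pi * 1
A = 3.14
3.14 units^2


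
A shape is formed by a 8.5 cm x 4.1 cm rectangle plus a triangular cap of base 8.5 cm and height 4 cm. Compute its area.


Composite shape: rectangle + triangle
Rectangle area = 8.5 * 4.1 = 34.85
Triangle area = 0.5 * 8.5 * 4 = 17
Total = 34.85 + 17
Total = 51.85
51.85 cm^2


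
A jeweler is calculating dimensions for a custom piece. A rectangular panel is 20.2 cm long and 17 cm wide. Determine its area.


Shape: rectangle
Length l = 20.2 cm, Width w = 17 cm
Formula: A = l * w
A = 20.2 * 17
A = 343.4
343.4 cm^2


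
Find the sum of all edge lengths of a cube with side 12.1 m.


Shape: cube
Side s = 12.1 m
A cube has 12 edges, all equal.
Formula: total edge length = 12 * s
Total = 12 * 12.1
Total = 145.2
145.2 m


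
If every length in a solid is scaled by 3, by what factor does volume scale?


Linear scale factor k = 3
Rule: under a linear scaling by k, volumes scale by k^3.
k^3 = 3 * 3 * 3
k^3 = 9 * 3
k^3 = 27
Volume scales by a factor of 27.
27 (dimensionless)


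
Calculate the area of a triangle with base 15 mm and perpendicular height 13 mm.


Shape: triangle
Base b = 15 mm, Height h = 13 mm
Formula: A = (1/2) * b * h
A = 0.5 * 15 * 13
A = 0.5 * 195
A = 97.5
97.5 mm^2


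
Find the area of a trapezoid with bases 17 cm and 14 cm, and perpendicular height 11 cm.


Shape: trapezoid
Parallel sides a = 17 cm, b = 14 cm; Height h = 11 cm
Formula: A = (a + b) * h / 2
a + b = 17 + 14 = 31
A = 31 * 11 / 2
A = 341 / 2
A = 170.5
170.5 cm^2


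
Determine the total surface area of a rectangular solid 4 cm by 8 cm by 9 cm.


Shape: rectangular prism
l = 4 cm, w = 8 cm, h = 9 cm
Formula: SA = 2(lw + lh + wh)
lw = 32, lh = 36, wh = 72
lw + lh + wh = 140
SA = 2 * 140
SA = 280
280 cm^2


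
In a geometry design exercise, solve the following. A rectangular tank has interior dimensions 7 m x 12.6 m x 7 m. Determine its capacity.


Shape: rectangular prism
l = 7 m, w = 12.6 m, h = 7 m
Formula: V = l * w * h
V = 7 * 12.6 * 7
V = 88.2 * 7
V = 617.4
617.4 m^3


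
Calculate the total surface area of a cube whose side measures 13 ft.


Shape: cube
Side s = 13 ft
A cube has 6 square faces.
Formula: SA = 6 * s^2
s^2 = 169
SA = 6 * 169
SA = 1014
1014 ft^2


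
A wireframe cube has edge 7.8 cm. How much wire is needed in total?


Shape: cube
Side s = 7.8 cm
A cube has 12 edges, all equal.
Formula: total edge length = 12 * s
Total = 12 * 7.8
Total = 93.6
93.6 cm


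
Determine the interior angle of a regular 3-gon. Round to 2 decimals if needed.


Shape: regular triangle (3 sides)
Formula: interior angle = (n - 2) * 180 / n
(n - 2) = 1
(n - 2) * 180 = 180
angle = 180 / 3
angle = 60
60 degrees


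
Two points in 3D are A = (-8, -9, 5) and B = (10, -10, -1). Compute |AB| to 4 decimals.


3D distance between two points
P1 = (-8, -9, 5), P2 = (10, -10, -1)
Formula: d = sqrt((x2-x1)^2 + (y2-y1)^2 + (z2-z1)^2)
dx = 10 - -8 = 18
dy = -10 - -9 = -1
dz = -1 - 5 = -6
dx^2 + dy^2 + dz^2 = 324 + 1 + 36 = 361
d = sqrt(361)
d = 19.0
19 units


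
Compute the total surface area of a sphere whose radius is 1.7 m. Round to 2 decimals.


Shape: sphere
Radius r = 1.7 m
Formula: SA = 4 * pi * r^2
r^2 = 2.89
SA = 4 * pi * 2.89
SA = 11.56 * pi
SA = 36.32
36.32 m^2


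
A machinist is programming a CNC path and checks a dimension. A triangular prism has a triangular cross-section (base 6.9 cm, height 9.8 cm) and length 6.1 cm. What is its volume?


Shape: triangular prism
Triangle base = 6.9 cm, triangle height = 9.8 cm, prism length L = 6.1 cm
Formula: V = (1/2 * b * h_tri) * L
Cross-section area = 0.5 * 6.9 * 9.8 = 33.81
V = 33.81 * 6.1
V = 206.241
206.241 cm^3


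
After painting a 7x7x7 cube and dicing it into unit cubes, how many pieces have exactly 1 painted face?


Large cube: 7 x 7 x 7, cut into unit cubes.
n = 7, so n - 2 = 5
Cubes with 1 painted face lie in the interior of each face.
A cube has 6 faces; each contributes (n - 2)^2 = 25 such cubes.
Count = 6 * 25 = 150
150 unit cubes


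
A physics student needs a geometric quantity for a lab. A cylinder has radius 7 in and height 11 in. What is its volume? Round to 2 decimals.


Shape: cylinder
Radius r = 7 in, Height h = 11 in
Formula: V = pi * r^2 * h
r^2 = 49
V = pi * 49 * 11
V = 539 * pi
V = 1693.32
1693.32 in^3


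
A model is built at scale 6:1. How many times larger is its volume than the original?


Linear scale factor k = 6
Rule: under a linear scaling by k, volumes scale by k^3.
k^3 = 6 * 6 * 6
k^3 = 36 * 6
k^3 = 216
Volume scales by a factor of 216.
216 (dimensionless)


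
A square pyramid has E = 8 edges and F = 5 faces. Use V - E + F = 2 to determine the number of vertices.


Polyhedron: square pyramid
Euler's formula for convex polyhedra: V - E + F = 2
Given: E = 8 edges and F = 5 faces
Solve for V:
V = 2 + E - F = 2 + 8 - 5 = 5
5 vertices


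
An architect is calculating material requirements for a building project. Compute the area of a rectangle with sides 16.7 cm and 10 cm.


Shape: rectangle
Length l = 16.7 cm, Width w = 10 cm
Formula: A = l * w
A = 16.7 * 10
A = 167
167 cm^2


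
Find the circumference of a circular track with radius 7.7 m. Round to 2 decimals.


Shape: circle
Radius r = 7.7 m
Formula: C = 2 * pi * r
C = 2 * pi * 7.7
C = 15.4 * pi
C = 48.38
48.38 m


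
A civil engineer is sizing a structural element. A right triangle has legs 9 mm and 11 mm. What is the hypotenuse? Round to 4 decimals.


Shape: right triangle
Legs a = 9 mm, b = 11 mm
Formula: c = sqrt(a^2 + b^2)
a^2 = 81, b^2 = 121
a^2 + b^2 = 202
c = sqrt(202)
c = 14.2127
14.2127 mm


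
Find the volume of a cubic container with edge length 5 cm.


Shape: cube
Side s = 5 cm
Formula: V = s^3
V = 5 * 5 * 5
V = 25 * 5
V = 125
125 cm^3


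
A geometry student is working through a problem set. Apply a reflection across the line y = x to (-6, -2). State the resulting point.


Transformation: reflection
Original point: (-6, -2)
Rule for reflection over y = x: (x, y) -> (y, x)
Apply: (-6, -2) -> (-2, -6)
(-2, -6)


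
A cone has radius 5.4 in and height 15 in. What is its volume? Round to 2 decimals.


Shape: cone
Radius r = 5.4 in, Height h = 15 in
Formula: V = (1/3) * pi * r^2 * h
r^2 = 29.16
pi * r^2 * h = pi * 29.16 * 15 = 437.4 * pi
V = 437.4 * pi / 3
V = 458.04
458.04 in^3


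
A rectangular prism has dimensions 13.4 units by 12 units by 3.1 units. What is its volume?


Shape: rectangular prism
l = 13.4 units, w = 12 units, h = 3.1 units
Formula: V = l * w * h
V = 13.4 * 12 * 3.1
V = 160.8 * 3.1
V = 498.48
498.48 units^3


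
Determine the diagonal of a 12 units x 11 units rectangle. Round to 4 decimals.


Shape: rectangle (diagonal via Pythagoras)
Sides: 12 units and 11 units
Formula: d = sqrt(l^2 + w^2)
l^2 = 144, w^2 = 121
l^2 + w^2 = 265
d = sqrt(265)
d = 16.2788
16.2788 units


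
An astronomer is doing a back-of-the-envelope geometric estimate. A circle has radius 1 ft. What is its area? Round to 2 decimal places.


Shape: circle
Radius r = 1 ft
Formula: A = pi * r^2
r^2 = 1^2 = 1
A = pi * 1
A = 3.14
3.14 ft^2


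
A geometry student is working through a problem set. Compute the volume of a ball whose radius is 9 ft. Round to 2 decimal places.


Shape: sphere
Radius r = 9 ft
Formula: V = (4/3) * pi * r^3
r^3 = 729
(4/3) * 729 = 972
V = 972 * pi
V = 3053.63
3053.63 ft^3


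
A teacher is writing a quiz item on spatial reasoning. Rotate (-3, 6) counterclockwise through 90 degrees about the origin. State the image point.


Transformation: rotation about the origin
Original point: (-3, 6)
Rule for 90 deg counterclockwise: (x, y) -> (-y, x)
Apply: (-3, 6) -> (-6, -3)
(-6, -3)


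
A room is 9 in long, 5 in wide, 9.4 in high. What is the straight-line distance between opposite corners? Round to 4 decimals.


Shape: rectangular box (space diagonal)
l = 9 in, w = 5 in, h = 9.4 in
Visualize: the diagonal of the base, then a right triangle with that diagonal and the height.
Formula: d = sqrt(l^2 + w^2 + h^2)
l^2 + w^2 + h^2 = 81 + 25 + 88.36 = 194.36
d = sqrt(194.36)
d = 13.9413
13.9413 in


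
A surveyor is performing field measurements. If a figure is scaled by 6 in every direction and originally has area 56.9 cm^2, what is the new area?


Linear scale factor k = 6
Original area = 56.9 cm^2
Rule: under a linear scaling by k, areas scale by k^2.
k^2 = 6^2 = 36
New area = 56.9 * 36
New area = 2048.4
2048.4 cm^2


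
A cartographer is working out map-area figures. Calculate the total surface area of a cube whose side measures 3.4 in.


Shape: cube
Side s = 3.4 in
A cube has 6 square faces.
Formula: SA = 6 * s^2
s^2 = 11.56
SA = 6 * 11.56
SA = 69.36
69.36 in^2


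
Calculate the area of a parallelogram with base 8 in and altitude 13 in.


Shape: parallelogram
Base b = 8 in, Height h = 13 in
Formula: A = b * h
A = 8 * 13
A = 104
104 in^2


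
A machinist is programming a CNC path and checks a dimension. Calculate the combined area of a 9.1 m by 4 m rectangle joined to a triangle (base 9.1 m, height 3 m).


Composite shape: rectangle + triangle
Rectangle area = 9.1 * 4 = 36.4
Triangle area = 0.5 * 9.1 * 3 = 13.65
Total = 36.4 + 13.65
Total = 50.05
50.05 m^2


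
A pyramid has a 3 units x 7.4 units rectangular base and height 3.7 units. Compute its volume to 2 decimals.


Shape: rectangular pyramid
Base: 3 units x 7.4 units, Height h = 3.7 units
Formula: V = (1/3) * base_area * h
base_area = 3 * 7.4 = 22.2
base_area * h = 22.2 * 3.7 = 82.14
V = 82.14 / 3
V = 27.38
27.38 units^3


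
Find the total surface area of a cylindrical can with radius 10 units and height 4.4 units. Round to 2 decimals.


Shape: closed cylinder
Radius r = 10 units, Height h = 4.4 units
Formula: SA = 2*pi*r^2 + 2*pi*r*h = 2*pi*r*(r + h)
r + h = 14.4
2 * r * (r + h) = 2 * 10 * 14.4 = 288
SA = 288 * pi
SA = 904.78
904.78 units^2


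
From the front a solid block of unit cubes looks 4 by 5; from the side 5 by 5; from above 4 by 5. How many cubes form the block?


Orthographic views of a solid rectangular block:
Front view 4 x 5 -> length = 4, height = 5
Side view 5 x 5 -> width = 5, height = 5 (consistent)
Top view 4 x 5 -> confirms length = 4, width = 5
The block is 4 x 5 x 5.
Total unit cubes = 4 * 5 * 5 = 100
100 unit cubes


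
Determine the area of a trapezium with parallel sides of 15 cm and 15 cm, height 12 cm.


Shape: trapezoid
Parallel sides a = 15 cm, b = 15 cm; Height h = 12 cm
Formula: A = (a + b) * h / 2
a + b = 15 + 15 = 30
A = 30 * 12 / 2
A = 360 / 2
A = 180
180 cm^2


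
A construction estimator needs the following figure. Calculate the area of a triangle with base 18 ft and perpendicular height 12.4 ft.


Shape: triangle
Base b = 18 ft, Height h = 12.4 ft
Formula: A = (1/2) * b * h
A = 0.5 * 18 * 12.4
A = 0.5 * 223.2
A = 111.6
111.6 ft^2


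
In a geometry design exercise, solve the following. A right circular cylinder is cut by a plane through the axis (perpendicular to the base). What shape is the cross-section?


Solid: right circular cylinder
Cutting plane: through the axis (perpendicular to the base)
Visualize the intersection of the plane with the solid's surface.
The boundary of the cut region is a rectangle.
rectangle


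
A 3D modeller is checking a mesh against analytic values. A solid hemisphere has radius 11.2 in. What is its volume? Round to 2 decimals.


Shape: hemisphere (half of a sphere)
Radius r = 11.2 in
Formula: V = (1/2) * (4/3) * pi * r^3 = (2/3) * pi * r^3
r^3 = 1404.928
(2/3) * 1404.928 = 936.618667
V = 936.618667 * pi
V = 2942.47
2942.47 in^3


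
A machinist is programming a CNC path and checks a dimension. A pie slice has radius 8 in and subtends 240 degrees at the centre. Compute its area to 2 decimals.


Shape: circular sector
Radius r = 8 in, Angle = 240 degrees
Formula: A = (angle/360) * pi * r^2
r^2 = 64
Fraction of circle = 240/360
A = (240/360) * pi * 64
A = 42.666667 * pi
A = 134.04
134.04 in^2


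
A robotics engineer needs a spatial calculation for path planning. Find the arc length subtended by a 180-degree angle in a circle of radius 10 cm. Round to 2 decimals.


Shape: circular arc
Radius r = 10 cm, Angle = 180 degrees
Formula: L = (angle/360) * 2 * pi * r
2 * pi * r = 20 * pi
L = (180/360) * 20 * pi
L = 10 * pi
L = 31.42
31.42 cm


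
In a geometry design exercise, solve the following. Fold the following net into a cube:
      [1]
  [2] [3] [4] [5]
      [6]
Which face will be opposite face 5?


Net: cross layout. Take square 3 as the base (bottom).
Fold the four squares in the horizontal row up around 3: 2 -> left, 4 -> right, 5 wraps to the top.
Fold 1 and 6 up from 3: 1 -> back, 6 -> front.
Opposite pairs are therefore: (1, 6), (2, 4), (3, 5).
Face 5 is opposite face 3.
face 3


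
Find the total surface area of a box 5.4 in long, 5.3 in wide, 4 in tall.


Shape: rectangular prism
l = 5.4 in, w = 5.3 in, h = 4 in
Formula: SA = 2(lw + lh + wh)
lw = 28.62, lh = 21.6, wh = 21.2
lw + lh + wh = 71.42
SA = 2 * 71.42
SA = 142.84
142.84 in^2


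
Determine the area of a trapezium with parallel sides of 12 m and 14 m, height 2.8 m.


Shape: trapezoid
Parallel sides a = 12 m, b = 14 m; Height h = 2.8 m
Formula: A = (a + b) * h / 2
a + b = 12 + 14 = 26
A = 26 * 2.8 / 2
A = 72.8 / 2
A = 36.4
36.4 m^2


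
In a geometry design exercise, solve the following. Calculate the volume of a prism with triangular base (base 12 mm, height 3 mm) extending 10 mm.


Shape: triangular prism
Triangle base = 12 mm, triangle height = 3 mm, prism length L = 10 mm
Formula: V = (1/2 * b * h_tri) * L
Cross-section area = 0.5 * 12 * 3 = 18
V = 18 * 10
V = 180
180 mm^3


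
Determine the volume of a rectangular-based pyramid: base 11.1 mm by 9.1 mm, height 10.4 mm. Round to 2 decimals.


Shape: rectangular pyramid
Base: 11.1 mm x 9.1 mm, Height h = 10.4 mm
Formula: V = (1/3) * base_area * h
base_area = 11.1 * 9.1 = 101.01
base_area * h = 101.01 * 10.4 = 1050.504
V = 1050.504 / 3
V = 350.17
350.17 mm^3


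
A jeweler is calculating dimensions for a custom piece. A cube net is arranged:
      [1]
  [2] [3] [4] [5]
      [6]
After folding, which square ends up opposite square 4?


Net: cross layout. Take square 3 as the base (bottom).
Fold the four squares in the horizontal row up around 3: 2 -> left, 4 -> right, 5 wraps to the top.
Fold 1 and 6 up from 3: 1 -> back, 6 -> front.
Opposite pairs are therefore: (1, 6), (2, 4), (3, 5).
Face 4 is opposite face 2.
face 2


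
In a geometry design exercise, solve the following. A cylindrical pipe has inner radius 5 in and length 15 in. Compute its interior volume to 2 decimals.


Shape: cylinder
Radius r = 5 in, Height h = 15 in
Formula: V = pi * r^2 * h
r^2 = 25
V = pi * 25 * 15
V = 375 * pi
V = 1178.1
1178.1 in^3


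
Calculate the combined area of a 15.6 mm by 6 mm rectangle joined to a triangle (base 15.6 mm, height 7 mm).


Composite shape: rectangle + triangle
Rectangle area = 15.6 * 6 = 93.6
Triangle area = 0.5 * 15.6 * 7 = 54.6
Total = 93.6 + 54.6
Total = 148.2
148.2 mm^2


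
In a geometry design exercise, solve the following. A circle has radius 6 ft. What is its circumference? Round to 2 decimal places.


Shape: circle
Radius r = 6 ft
Formula: C = 2 * pi * r
C = 2 * pi * 6
C = 12 * pi
C = 37.7
37.7 ft


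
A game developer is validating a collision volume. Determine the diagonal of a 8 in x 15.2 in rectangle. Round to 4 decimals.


Shape: rectangle (diagonal via Pythagoras)
Sides: 8 in and 15.2 in
Formula: d = sqrt(l^2 + w^2)
l^2 = 64, w^2 = 231.04
l^2 + w^2 = 295.04
d = sqrt(295.04)
d = 17.1767
17.1767 in


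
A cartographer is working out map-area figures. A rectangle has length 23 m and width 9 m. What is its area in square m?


Shape: rectangle
Length l = 23 m, Width w = 9 m
Formula: A = l * w
A = 23 * 9
A = 207
207 m^2


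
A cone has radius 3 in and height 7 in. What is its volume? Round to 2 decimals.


Shape: cone
Radius r = 3 in, Height h = 7 in
Formula: V = (1/3) * pi * r^2 * h
r^2 = 9
pi * r^2 * h = pi * 9 * 7 = 63 * pi
V = 63 * pi / 3
V = 65.97
65.97 in^3


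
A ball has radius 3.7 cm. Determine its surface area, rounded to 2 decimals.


Shape: sphere
Radius r = 3.7 cm
Formula: SA = 4 * pi * r^2
r^2 = 13.69
SA = 4 * pi * 13.69
SA = 54.76 * pi
SA = 172.03
172.03 cm^2


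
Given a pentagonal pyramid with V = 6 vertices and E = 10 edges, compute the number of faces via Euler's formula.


Polyhedron: pentagonal pyramid
Euler's formula for convex polyhedra: V - E + F = 2
Given: V = 6 vertices and E = 10 edges
Solve for F:
F = 2 + E - V = 2 + 10 - 6 = 6
6 faces


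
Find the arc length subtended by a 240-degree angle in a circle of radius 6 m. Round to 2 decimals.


Shape: circular arc
Radius r = 6 m, Angle = 240 degrees
Formula: L = (angle/360) * 2 * pi * r
2 * pi * r = 12 * pi
L = (240/360) * 12 * pi
L = 8 * pi
L = 25.13
25.13 m


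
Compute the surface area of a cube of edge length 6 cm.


Shape: cube
Side s = 6 cm
A cube has 6 square faces.
Formula: SA = 6 * s^2
s^2 = 36
SA = 6 * 36
SA = 216
216 cm^2


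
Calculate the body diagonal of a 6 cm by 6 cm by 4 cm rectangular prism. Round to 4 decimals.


Shape: rectangular box (space diagonal)
l = 6 cm, w = 6 cm, h = 4 cm
Visualize: the diagonal of the base, then a right triangle with that diagonal and the height.
Formula: d = sqrt(l^2 + w^2 + h^2)
l^2 + w^2 + h^2 = 36 + 36 + 16 = 88
d = sqrt(88)
d = 9.3808
9.3808 cm


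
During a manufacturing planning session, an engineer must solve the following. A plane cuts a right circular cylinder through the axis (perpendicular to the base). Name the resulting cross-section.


Solid: right circular cylinder
Cutting plane: through the axis (perpendicular to the base)
Visualize the intersection of the plane with the solid's surface.
The boundary of the cut region is a rectangle.
rectangle


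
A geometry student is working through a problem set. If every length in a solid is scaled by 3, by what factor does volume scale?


Linear scale factor k = 3
Rule: under a linear scaling by k, volumes scale by k^3.
k^3 = 3 * 3 * 3
k^3 = 9 * 3
k^3 = 27
Volume scales by a factor of 27.
27 (dimensionless)


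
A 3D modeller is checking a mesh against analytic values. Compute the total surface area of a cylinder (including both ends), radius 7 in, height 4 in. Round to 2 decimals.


Shape: closed cylinder
Radius r = 7 in, Height h = 4 in
Formula: SA = 2*pi*r^2 + 2*pi*r*h = 2*pi*r*(r + h)
r + h = 11
2 * r * (r + h) = 2 * 7 * 11 = 154
SA = 154 * pi
SA = 483.81
483.81 in^2


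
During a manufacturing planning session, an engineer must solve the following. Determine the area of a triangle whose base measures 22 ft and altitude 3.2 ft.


Shape: triangle
Base b = 22 ft, Height h = 3.2 ft
Formula: A = (1/2) * b * h
A = 0.5 * 22 * 3.2
A = 0.5 * 70.4
A = 35.2
35.2 ft^2


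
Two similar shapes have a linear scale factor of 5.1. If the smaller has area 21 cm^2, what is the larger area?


Linear scale factor k = 5.1
Original area = 21 cm^2
Rule: under a linear scaling by k, areas scale by k^2.
k^2 = 5.1^2 = 26.01
New area = 21 * 26.01
New area = 546.21
546.21 cm^2


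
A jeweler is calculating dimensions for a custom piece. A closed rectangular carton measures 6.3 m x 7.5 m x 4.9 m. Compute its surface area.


Shape: rectangular prism
l = 6.3 m, w = 7.5 m, h = 4.9 m
Formula: SA = 2(lw + lh + wh)
lw = 47.25, lh = 30.87, wh = 36.75
lw + lh + wh = 114.87
SA = 2 * 114.87
SA = 229.74
229.74 m^2


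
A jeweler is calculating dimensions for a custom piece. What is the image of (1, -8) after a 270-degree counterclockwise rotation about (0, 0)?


Transformation: rotation about the origin
Original point: (1, -8)
Rule for 270 deg counterclockwise: (x, y) -> (y, -x)
Apply: (1, -8) -> (-8, -1)
(-8, -1)


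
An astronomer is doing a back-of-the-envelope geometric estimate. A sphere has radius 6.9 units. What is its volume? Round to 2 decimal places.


Shape: sphere
Radius r = 6.9 units
Formula: V = (4/3) * pi * r^3
r^3 = 328.509
(4/3) * 328.509 = 438.012
V = 438.012 * pi
V = 1376.06
1376.06 units^3


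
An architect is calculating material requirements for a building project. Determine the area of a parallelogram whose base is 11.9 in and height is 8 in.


Shape: parallelogram
Base b = 11.9 in, Height h = 8 in
Formula: A = b * h
A = 11.9 * 8
A = 95.2
95.2 in^2


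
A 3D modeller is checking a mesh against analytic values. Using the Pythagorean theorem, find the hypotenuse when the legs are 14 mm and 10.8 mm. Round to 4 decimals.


Shape: right triangle
Legs a = 14 mm, b = 10.8 mm
Formula: c = sqrt(a^2 + b^2)
a^2 = 196, b^2 = 116.64
a^2 + b^2 = 312.64
c = sqrt(312.64)
c = 17.6816
17.6816 mm


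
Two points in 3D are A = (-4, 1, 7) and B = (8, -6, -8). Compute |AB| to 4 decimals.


3D distance between two points
P1 = (-4, 1, 7), P2 = (8, -6, -8)
Formula: d = sqrt((x2-x1)^2 + (y2-y1)^2 + (z2-z1)^2)
dx = 8 - -4 = 12
dy = -6 - 1 = -7
dz = -8 - 7 = -15
dx^2 + dy^2 + dz^2 = 144 + 49 + 225 = 418
d = sqrt(418)
d = 20.445
20.445 units


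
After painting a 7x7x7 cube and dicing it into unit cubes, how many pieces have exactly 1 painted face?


Large cube: 7 x 7 x 7, cut into unit cubes.
n = 7, so n - 2 = 5
Cubes with 1 painted face lie in the interior of each face.
A cube has 6 faces; each contributes (n - 2)^2 = 25 such cubes.
Count = 6 * 25 = 150
150 unit cubes


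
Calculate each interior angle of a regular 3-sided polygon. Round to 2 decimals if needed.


Shape: regular triangle (3 sides)
Formula: interior angle = (n - 2) * 180 / n
(n - 2) = 1
(n - 2) * 180 = 180
angle = 180 / 3
angle = 60
60 degrees


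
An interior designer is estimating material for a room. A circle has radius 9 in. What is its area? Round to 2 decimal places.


Shape: circle
Radius r = 9 in
Formula: A = pi * r^2
r^2 = 9^2 = 81
A = pi * 81
A = 254.47
254.47 in^2


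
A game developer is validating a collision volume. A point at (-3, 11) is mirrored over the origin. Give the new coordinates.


Transformation: reflection
Original point: (-3, 11)
Rule for reflection through the origin: (x, y) -> (-x, -y)
Apply: (-3, 11) -> (3, -11)
(3, -11)


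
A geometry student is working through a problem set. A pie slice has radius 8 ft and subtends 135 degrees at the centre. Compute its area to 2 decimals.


Shape: circular sector
Radius r = 8 ft, Angle = 135 degrees
Formula: A = (angle/360) * pi * r^2
r^2 = 64
Fraction of circle = 135/360
A = (135/360) * pi * 64
A = 24 * pi
A = 75.4
75.4 ft^2


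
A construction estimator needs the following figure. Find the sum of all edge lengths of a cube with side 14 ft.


Shape: cube
Side s = 14 ft
A cube has 12 edges, all equal.
Formula: total edge length = 12 * s
Total = 12 * 14
Total = 168
168 ft


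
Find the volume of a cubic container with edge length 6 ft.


Shape: cube
Side s = 6 ft
Formula: V = s^3
V = 6 * 6 * 6
V = 36 * 6
V = 216
216 ft^3


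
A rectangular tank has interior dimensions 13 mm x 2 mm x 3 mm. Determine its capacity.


Shape: rectangular prism
l = 13 mm, w = 2 mm, h = 3 mm
Formula: V = l * w * h
V = 13 * 2 * 3
V = 26 * 3
V = 78
78 mm^3


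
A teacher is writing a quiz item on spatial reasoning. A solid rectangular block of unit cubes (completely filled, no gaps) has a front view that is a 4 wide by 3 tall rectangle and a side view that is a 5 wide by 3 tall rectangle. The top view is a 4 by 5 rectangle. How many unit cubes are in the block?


Orthographic views of a solid rectangular block:
Front view 4 x 3 -> length = 4, height = 3
Side view 5 x 3 -> width = 5, height = 3 (consistent)
Top view 4 x 5 -> confirms length = 4, width = 5
The block is 4 x 5 x 3.
Total unit cubes = 4 * 5 * 3 = 60
60 unit cubes


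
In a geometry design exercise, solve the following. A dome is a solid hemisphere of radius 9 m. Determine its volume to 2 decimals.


Shape: hemisphere (half of a sphere)
Radius r = 9 m
Formula: V = (1/2) * (4/3) * pi * r^3 = (2/3) * pi * r^3
r^3 = 729
(2/3) * 729 = 486
V = 486 * pi
V = 1526.81
1526.81 m^3


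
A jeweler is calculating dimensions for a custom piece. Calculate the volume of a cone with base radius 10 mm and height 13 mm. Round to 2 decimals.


Shape: cone
Radius r = 10 mm, Height h = 13 mm
Formula: V = (1/3) * pi * r^2 * h
r^2 = 100
pi * r^2 * h = pi * 100 * 13 = 1300 * pi
V = 1300 * pi / 3
V = 1361.36
1361.36 mm^3


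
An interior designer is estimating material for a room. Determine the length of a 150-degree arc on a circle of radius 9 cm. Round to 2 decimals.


Shape: circular arc
Radius r = 9 cm, Angle = 150 degrees
Formula: L = (angle/360) * 2 * pi * r
2 * pi * r = 18 * pi
L = (150/360) * 18 * pi
L = 7.5 * pi
L = 23.56
23.56 cm


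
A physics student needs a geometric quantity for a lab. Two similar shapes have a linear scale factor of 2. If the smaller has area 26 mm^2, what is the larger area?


Linear scale factor k = 2
Original area = 26 mm^2
Rule: under a linear scaling by k, areas scale by k^2.
k^2 = 2^2 = 4
New area = 26 * 4
New area = 104
104 mm^2


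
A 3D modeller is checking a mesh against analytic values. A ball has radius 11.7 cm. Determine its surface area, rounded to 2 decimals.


Shape: sphere
Radius r = 11.7 cm
Formula: SA = 4 * pi * r^2
r^2 = 136.89
SA = 4 * pi * 136.89
SA = 547.56 * pi
SA = 1720.21
1720.21 cm^2


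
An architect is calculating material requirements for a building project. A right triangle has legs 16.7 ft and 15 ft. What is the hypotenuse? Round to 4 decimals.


Shape: right triangle
Legs a = 16.7 ft, b = 15 ft
Formula: c = sqrt(a^2 + b^2)
a^2 = 278.89, b^2 = 225
a^2 + b^2 = 503.89
c = sqrt(503.89)
c = 22.4475
22.4475 ft


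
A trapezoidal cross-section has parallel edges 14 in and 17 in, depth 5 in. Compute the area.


Shape: trapezoid
Parallel sides a = 14 in, b = 17 in; Height h = 5 in
Formula: A = (a + b) * h / 2
a + b = 14 + 17 = 31
A = 31 * 5 / 2
A = 155 / 2
A = 77.5
77.5 in^2


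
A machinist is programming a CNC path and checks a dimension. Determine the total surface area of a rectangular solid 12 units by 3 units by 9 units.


Shape: rectangular prism
l = 12 units, w = 3 units, h = 9 units
Formula: SA = 2(lw + lh + wh)
lw = 36, lh = 108, wh = 27
lw + lh + wh = 171
SA = 2 * 171
SA = 342
342 units^2


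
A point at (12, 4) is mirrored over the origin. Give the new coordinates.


Transformation: reflection
Original point: (12, 4)
Rule for reflection through the origin: (x, y) -> (-x, -y)
Apply: (12, 4) -> (-12, -4)
(-12, -4)


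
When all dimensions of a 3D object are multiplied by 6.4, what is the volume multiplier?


Linear scale factor k = 6.4
Rule: under a linear scaling by k, volumes scale by k^3.
k^3 = 6.4 * 6.4 * 6.4
k^3 = 40.96 * 6.4
k^3 = 262.144
Volume scales by a factor of 262.144.
262.144 (dimensionless)


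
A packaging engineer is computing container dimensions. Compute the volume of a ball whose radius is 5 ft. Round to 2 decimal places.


Shape: sphere
Radius r = 5 ft
Formula: V = (4/3) * pi * r^3
r^3 = 125
(4/3) * 125 = 166.666667
V = 166.666667 * pi
V = 523.6
523.6 ft^3


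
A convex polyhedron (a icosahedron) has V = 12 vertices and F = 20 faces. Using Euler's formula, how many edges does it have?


Polyhedron: icosahedron
Euler's formula for convex polyhedra: V - E + F = 2
Given: V = 12 vertices and F = 20 faces
Solve for E:
E = V + F - 2 = 12 + 20 - 2 = 30
30 edges


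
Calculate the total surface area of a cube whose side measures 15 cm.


Shape: cube
Side s = 15 cm
A cube has 6 square faces.
Formula: SA = 6 * s^2
s^2 = 225
SA = 6 * 225
SA = 1350
1350 cm^2


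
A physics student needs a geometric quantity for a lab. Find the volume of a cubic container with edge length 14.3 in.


Shape: cube
Side s = 14.3 in
Formula: V = s^3
V = 14.3 * 14.3 * 14.3
V = 204.49 * 14.3
V = 2924.207
2924.207 in^3


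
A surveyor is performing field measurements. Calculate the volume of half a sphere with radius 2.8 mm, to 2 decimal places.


Shape: hemisphere (half of a sphere)
Radius r = 2.8 mm
Formula: V = (1/2) * (4/3) * pi * r^3 = (2/3) * pi * r^3
r^3 = 21.952
(2/3) * 21.952 = 14.634667
V = 14.634667 * pi
V = 45.98
45.98 mm^3


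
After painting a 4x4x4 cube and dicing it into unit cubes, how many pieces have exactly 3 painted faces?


Large cube: 4 x 4 x 4, cut into unit cubes.
Cubes with 3 painted faces are at the corners. A cube always has 8 corners.
Count = 8
8 unit cubes
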